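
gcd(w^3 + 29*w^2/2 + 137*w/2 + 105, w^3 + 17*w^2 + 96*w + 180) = w^2 + 11*w + 30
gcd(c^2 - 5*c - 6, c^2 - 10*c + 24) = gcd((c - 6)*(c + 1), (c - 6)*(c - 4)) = c - 6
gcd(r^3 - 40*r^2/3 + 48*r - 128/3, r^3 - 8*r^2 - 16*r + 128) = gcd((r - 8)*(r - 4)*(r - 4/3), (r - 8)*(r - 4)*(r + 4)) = r^2 - 12*r + 32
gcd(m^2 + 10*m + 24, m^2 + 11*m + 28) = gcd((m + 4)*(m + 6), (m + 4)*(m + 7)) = m + 4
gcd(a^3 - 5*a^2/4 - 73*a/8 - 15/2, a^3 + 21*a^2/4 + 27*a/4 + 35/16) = a + 5/4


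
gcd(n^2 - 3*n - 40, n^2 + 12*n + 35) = n + 5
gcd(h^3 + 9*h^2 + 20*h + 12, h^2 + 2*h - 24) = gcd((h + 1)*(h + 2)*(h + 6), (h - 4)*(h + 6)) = h + 6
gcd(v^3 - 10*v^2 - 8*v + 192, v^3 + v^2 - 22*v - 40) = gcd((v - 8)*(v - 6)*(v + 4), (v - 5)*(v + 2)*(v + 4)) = v + 4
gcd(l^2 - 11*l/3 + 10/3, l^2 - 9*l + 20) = 1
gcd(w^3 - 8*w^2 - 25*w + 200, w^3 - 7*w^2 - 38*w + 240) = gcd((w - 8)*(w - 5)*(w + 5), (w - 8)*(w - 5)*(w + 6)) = w^2 - 13*w + 40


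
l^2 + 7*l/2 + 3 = (l + 3/2)*(l + 2)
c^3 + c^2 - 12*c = c*(c - 3)*(c + 4)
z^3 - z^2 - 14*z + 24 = (z - 3)*(z - 2)*(z + 4)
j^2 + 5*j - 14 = (j - 2)*(j + 7)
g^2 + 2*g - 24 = (g - 4)*(g + 6)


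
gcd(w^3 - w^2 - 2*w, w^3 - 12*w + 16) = w - 2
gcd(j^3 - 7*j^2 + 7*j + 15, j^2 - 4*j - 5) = j^2 - 4*j - 5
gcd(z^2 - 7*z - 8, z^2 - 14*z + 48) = z - 8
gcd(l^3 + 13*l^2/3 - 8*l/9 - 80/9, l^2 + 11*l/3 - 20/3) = l - 4/3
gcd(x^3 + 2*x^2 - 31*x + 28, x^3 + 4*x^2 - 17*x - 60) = x - 4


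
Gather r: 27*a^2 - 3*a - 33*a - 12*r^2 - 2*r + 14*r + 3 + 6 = 27*a^2 - 36*a - 12*r^2 + 12*r + 9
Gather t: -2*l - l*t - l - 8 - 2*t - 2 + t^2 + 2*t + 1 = -l*t - 3*l + t^2 - 9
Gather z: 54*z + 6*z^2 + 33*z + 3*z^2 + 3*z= 9*z^2 + 90*z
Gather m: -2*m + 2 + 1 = 3 - 2*m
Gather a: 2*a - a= a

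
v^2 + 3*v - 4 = (v - 1)*(v + 4)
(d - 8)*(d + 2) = d^2 - 6*d - 16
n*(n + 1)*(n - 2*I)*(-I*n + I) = -I*n^4 - 2*n^3 + I*n^2 + 2*n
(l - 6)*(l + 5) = l^2 - l - 30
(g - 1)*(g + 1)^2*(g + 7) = g^4 + 8*g^3 + 6*g^2 - 8*g - 7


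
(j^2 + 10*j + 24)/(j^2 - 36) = (j + 4)/(j - 6)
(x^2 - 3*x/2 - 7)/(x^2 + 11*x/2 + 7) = (2*x - 7)/(2*x + 7)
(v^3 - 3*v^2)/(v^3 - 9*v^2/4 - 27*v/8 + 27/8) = 8*v^2/(8*v^2 + 6*v - 9)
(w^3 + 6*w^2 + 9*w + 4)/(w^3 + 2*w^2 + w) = (w + 4)/w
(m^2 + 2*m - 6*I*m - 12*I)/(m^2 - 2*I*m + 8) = (m^2 + m*(2 - 6*I) - 12*I)/(m^2 - 2*I*m + 8)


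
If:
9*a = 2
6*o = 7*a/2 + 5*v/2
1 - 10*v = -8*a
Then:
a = 2/9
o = 53/216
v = 5/18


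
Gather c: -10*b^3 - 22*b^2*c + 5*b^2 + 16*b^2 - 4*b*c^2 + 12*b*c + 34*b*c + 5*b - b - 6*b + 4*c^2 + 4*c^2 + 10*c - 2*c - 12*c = -10*b^3 + 21*b^2 - 2*b + c^2*(8 - 4*b) + c*(-22*b^2 + 46*b - 4)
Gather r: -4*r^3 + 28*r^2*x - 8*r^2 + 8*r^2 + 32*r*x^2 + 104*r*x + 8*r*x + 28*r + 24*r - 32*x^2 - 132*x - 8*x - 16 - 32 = -4*r^3 + 28*r^2*x + r*(32*x^2 + 112*x + 52) - 32*x^2 - 140*x - 48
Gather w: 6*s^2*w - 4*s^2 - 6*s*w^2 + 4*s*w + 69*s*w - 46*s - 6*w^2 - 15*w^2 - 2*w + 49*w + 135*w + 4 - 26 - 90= -4*s^2 - 46*s + w^2*(-6*s - 21) + w*(6*s^2 + 73*s + 182) - 112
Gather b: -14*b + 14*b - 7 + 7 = 0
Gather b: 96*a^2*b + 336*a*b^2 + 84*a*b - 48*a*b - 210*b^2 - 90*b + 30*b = b^2*(336*a - 210) + b*(96*a^2 + 36*a - 60)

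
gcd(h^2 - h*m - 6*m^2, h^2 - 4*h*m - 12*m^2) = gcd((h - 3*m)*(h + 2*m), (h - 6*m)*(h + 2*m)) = h + 2*m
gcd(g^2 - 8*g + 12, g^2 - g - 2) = g - 2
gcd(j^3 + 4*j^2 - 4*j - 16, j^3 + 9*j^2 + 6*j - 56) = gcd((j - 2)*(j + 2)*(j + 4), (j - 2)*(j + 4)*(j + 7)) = j^2 + 2*j - 8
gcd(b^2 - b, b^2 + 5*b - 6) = b - 1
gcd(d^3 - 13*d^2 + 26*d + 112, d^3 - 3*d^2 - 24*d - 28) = d^2 - 5*d - 14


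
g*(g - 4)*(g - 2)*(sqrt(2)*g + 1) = sqrt(2)*g^4 - 6*sqrt(2)*g^3 + g^3 - 6*g^2 + 8*sqrt(2)*g^2 + 8*g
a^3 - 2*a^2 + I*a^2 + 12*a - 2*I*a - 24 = (a - 2)*(a - 3*I)*(a + 4*I)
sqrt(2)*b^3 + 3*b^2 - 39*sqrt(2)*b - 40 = (b - 4*sqrt(2))*(b + 5*sqrt(2))*(sqrt(2)*b + 1)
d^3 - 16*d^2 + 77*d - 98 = (d - 7)^2*(d - 2)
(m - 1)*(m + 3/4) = m^2 - m/4 - 3/4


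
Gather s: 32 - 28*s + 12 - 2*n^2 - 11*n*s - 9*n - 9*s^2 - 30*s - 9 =-2*n^2 - 9*n - 9*s^2 + s*(-11*n - 58) + 35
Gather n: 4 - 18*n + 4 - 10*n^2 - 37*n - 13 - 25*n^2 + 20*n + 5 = -35*n^2 - 35*n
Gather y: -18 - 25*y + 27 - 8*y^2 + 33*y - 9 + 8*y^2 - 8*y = 0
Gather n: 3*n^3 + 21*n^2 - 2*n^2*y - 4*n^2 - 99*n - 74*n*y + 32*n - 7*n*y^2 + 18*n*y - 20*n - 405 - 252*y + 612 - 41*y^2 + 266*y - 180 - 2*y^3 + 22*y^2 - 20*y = 3*n^3 + n^2*(17 - 2*y) + n*(-7*y^2 - 56*y - 87) - 2*y^3 - 19*y^2 - 6*y + 27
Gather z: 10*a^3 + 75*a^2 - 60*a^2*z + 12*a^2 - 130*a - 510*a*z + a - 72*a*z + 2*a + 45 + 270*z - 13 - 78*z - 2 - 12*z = 10*a^3 + 87*a^2 - 127*a + z*(-60*a^2 - 582*a + 180) + 30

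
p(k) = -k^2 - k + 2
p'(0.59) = -2.18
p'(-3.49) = 5.98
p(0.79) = 0.59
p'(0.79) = -2.58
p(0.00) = 2.00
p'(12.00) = -25.00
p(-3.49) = -6.69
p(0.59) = 1.06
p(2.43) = -6.33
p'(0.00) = -1.00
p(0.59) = 1.06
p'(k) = -2*k - 1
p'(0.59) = -2.18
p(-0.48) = 2.25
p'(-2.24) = 3.48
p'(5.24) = -11.48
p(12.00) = -154.00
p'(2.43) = -5.86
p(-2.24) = -0.78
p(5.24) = -30.70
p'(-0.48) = -0.04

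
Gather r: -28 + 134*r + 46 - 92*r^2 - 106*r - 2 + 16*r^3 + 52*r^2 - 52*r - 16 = 16*r^3 - 40*r^2 - 24*r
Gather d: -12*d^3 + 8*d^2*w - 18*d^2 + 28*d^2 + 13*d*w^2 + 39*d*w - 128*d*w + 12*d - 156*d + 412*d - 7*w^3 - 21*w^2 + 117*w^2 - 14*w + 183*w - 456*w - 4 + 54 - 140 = -12*d^3 + d^2*(8*w + 10) + d*(13*w^2 - 89*w + 268) - 7*w^3 + 96*w^2 - 287*w - 90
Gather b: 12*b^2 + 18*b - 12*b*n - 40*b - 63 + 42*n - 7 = 12*b^2 + b*(-12*n - 22) + 42*n - 70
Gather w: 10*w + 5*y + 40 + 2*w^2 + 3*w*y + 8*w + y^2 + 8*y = 2*w^2 + w*(3*y + 18) + y^2 + 13*y + 40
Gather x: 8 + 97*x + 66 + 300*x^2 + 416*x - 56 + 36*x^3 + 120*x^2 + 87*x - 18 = 36*x^3 + 420*x^2 + 600*x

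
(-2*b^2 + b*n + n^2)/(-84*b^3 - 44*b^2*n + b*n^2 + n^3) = (b - n)/(42*b^2 + b*n - n^2)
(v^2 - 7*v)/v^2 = (v - 7)/v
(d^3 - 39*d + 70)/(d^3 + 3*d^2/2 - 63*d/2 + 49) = 2*(d - 5)/(2*d - 7)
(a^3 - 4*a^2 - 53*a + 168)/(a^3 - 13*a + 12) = (a^2 - a - 56)/(a^2 + 3*a - 4)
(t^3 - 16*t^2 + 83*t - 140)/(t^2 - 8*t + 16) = (t^2 - 12*t + 35)/(t - 4)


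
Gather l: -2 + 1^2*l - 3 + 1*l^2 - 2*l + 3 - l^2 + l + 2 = 0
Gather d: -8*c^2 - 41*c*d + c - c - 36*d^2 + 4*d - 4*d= -8*c^2 - 41*c*d - 36*d^2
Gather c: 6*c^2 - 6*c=6*c^2 - 6*c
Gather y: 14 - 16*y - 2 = 12 - 16*y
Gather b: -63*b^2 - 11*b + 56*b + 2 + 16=-63*b^2 + 45*b + 18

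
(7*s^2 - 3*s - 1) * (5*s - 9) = 35*s^3 - 78*s^2 + 22*s + 9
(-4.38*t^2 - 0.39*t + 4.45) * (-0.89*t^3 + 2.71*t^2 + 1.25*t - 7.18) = 3.8982*t^5 - 11.5227*t^4 - 10.4924*t^3 + 43.0204*t^2 + 8.3627*t - 31.951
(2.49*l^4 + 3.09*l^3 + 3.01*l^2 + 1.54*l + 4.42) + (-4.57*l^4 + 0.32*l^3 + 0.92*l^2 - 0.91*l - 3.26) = -2.08*l^4 + 3.41*l^3 + 3.93*l^2 + 0.63*l + 1.16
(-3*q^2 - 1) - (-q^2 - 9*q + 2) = -2*q^2 + 9*q - 3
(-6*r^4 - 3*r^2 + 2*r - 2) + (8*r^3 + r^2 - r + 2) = -6*r^4 + 8*r^3 - 2*r^2 + r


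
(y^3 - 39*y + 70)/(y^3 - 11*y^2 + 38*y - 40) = (y + 7)/(y - 4)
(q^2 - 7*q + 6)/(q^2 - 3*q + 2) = (q - 6)/(q - 2)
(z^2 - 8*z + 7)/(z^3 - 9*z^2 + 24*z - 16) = (z - 7)/(z^2 - 8*z + 16)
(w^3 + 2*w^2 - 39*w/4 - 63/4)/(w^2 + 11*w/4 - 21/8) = 2*(2*w^2 - 3*w - 9)/(4*w - 3)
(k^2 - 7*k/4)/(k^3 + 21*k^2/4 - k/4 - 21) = k/(k^2 + 7*k + 12)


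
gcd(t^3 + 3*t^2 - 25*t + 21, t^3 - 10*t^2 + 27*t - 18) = t^2 - 4*t + 3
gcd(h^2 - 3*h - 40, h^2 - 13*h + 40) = h - 8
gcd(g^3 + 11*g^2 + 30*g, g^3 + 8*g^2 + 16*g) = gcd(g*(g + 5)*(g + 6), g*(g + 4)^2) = g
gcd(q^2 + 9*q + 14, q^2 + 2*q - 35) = q + 7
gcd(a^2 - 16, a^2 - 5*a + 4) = a - 4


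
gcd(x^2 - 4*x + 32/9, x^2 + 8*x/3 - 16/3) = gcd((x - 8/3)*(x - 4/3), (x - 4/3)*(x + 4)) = x - 4/3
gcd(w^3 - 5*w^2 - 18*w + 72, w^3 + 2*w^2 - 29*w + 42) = w - 3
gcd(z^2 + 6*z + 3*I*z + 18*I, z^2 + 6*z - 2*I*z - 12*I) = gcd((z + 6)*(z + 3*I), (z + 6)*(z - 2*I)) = z + 6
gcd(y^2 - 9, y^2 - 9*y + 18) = y - 3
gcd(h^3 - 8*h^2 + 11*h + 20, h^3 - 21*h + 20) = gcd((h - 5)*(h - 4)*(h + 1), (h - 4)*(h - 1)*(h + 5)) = h - 4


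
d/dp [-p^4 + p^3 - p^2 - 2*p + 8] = -4*p^3 + 3*p^2 - 2*p - 2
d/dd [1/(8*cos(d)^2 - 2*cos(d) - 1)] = 2*(8*cos(d) - 1)*sin(d)/(-8*cos(d)^2 + 2*cos(d) + 1)^2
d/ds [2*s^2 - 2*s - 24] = 4*s - 2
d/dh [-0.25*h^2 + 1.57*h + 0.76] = 1.57 - 0.5*h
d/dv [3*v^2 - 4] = 6*v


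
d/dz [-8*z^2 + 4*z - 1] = 4 - 16*z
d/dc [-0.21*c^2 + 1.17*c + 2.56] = 1.17 - 0.42*c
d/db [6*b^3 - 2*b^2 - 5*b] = 18*b^2 - 4*b - 5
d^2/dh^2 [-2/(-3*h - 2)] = 36/(3*h + 2)^3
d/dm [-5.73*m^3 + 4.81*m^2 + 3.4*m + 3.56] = -17.19*m^2 + 9.62*m + 3.4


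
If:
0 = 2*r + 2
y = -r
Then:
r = -1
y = 1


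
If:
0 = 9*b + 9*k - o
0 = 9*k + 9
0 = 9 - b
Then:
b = 9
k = -1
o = 72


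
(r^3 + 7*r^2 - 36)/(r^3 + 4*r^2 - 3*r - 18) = (r + 6)/(r + 3)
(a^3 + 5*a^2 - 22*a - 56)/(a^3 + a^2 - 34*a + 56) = (a + 2)/(a - 2)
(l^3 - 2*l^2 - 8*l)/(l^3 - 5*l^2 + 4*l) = (l + 2)/(l - 1)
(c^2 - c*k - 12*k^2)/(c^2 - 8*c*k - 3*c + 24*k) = (c^2 - c*k - 12*k^2)/(c^2 - 8*c*k - 3*c + 24*k)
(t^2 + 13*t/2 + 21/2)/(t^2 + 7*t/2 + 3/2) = (2*t + 7)/(2*t + 1)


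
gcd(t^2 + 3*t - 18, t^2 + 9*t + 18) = t + 6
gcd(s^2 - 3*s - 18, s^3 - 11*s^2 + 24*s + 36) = s - 6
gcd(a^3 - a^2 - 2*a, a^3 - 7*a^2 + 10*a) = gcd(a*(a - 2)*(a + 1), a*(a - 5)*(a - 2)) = a^2 - 2*a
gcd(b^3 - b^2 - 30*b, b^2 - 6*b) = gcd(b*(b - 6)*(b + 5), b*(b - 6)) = b^2 - 6*b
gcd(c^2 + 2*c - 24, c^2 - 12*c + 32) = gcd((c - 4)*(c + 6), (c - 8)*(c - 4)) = c - 4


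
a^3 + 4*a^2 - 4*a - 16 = (a - 2)*(a + 2)*(a + 4)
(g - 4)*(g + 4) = g^2 - 16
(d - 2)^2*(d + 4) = d^3 - 12*d + 16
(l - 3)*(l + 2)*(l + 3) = l^3 + 2*l^2 - 9*l - 18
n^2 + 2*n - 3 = (n - 1)*(n + 3)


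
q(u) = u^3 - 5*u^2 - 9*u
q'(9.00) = 144.00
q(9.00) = 243.00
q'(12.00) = 303.00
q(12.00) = 900.00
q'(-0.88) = 2.12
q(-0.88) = 3.37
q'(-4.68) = 103.51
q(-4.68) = -169.90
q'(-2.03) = 23.66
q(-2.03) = -10.70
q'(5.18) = 19.70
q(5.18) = -41.79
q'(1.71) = -17.33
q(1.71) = -25.01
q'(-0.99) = 3.84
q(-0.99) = 3.04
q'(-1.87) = 20.19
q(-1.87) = -7.19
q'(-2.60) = 37.28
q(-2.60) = -27.98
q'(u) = 3*u^2 - 10*u - 9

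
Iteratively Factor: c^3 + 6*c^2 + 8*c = (c + 4)*(c^2 + 2*c) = (c + 2)*(c + 4)*(c)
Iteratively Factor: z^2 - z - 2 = (z - 2)*(z + 1)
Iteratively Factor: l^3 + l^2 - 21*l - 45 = (l + 3)*(l^2 - 2*l - 15) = (l - 5)*(l + 3)*(l + 3)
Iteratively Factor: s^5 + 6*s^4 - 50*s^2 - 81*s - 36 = (s + 1)*(s^4 + 5*s^3 - 5*s^2 - 45*s - 36) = (s + 1)*(s + 3)*(s^3 + 2*s^2 - 11*s - 12) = (s + 1)*(s + 3)*(s + 4)*(s^2 - 2*s - 3) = (s + 1)^2*(s + 3)*(s + 4)*(s - 3)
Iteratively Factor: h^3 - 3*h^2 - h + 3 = (h - 1)*(h^2 - 2*h - 3) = (h - 1)*(h + 1)*(h - 3)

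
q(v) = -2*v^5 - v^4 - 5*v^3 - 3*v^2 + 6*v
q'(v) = -10*v^4 - 4*v^3 - 15*v^2 - 6*v + 6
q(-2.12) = 86.88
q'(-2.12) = -212.58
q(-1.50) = 11.25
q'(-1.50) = -55.88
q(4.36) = -3957.74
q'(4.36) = -4250.48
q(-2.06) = 74.80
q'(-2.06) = -190.41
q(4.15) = -3142.65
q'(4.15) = -3529.28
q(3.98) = -2587.09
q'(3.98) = -3016.85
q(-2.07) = 76.73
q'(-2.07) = -193.98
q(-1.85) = 41.92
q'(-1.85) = -126.05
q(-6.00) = 15192.00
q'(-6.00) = -12594.00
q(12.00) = -527400.00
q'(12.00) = -216498.00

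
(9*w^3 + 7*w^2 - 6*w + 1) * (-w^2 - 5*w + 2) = -9*w^5 - 52*w^4 - 11*w^3 + 43*w^2 - 17*w + 2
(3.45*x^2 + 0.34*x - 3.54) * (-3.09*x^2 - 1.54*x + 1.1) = -10.6605*x^4 - 6.3636*x^3 + 14.21*x^2 + 5.8256*x - 3.894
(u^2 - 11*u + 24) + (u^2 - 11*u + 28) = 2*u^2 - 22*u + 52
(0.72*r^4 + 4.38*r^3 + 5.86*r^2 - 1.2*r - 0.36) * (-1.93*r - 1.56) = -1.3896*r^5 - 9.5766*r^4 - 18.1426*r^3 - 6.8256*r^2 + 2.5668*r + 0.5616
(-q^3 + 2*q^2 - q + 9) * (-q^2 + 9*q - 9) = q^5 - 11*q^4 + 28*q^3 - 36*q^2 + 90*q - 81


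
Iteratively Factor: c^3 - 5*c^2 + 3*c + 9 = (c - 3)*(c^2 - 2*c - 3) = (c - 3)^2*(c + 1)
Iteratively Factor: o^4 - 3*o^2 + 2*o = (o - 1)*(o^3 + o^2 - 2*o) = (o - 1)*(o + 2)*(o^2 - o) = (o - 1)^2*(o + 2)*(o)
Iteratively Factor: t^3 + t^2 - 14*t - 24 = (t + 3)*(t^2 - 2*t - 8) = (t + 2)*(t + 3)*(t - 4)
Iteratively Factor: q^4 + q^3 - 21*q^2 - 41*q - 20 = (q + 4)*(q^3 - 3*q^2 - 9*q - 5) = (q + 1)*(q + 4)*(q^2 - 4*q - 5) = (q + 1)^2*(q + 4)*(q - 5)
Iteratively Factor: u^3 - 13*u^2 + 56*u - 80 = (u - 4)*(u^2 - 9*u + 20) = (u - 5)*(u - 4)*(u - 4)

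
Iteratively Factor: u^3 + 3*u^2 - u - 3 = (u - 1)*(u^2 + 4*u + 3) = (u - 1)*(u + 1)*(u + 3)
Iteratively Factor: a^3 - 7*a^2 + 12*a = (a)*(a^2 - 7*a + 12) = a*(a - 4)*(a - 3)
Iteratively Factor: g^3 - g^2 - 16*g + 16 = (g + 4)*(g^2 - 5*g + 4) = (g - 4)*(g + 4)*(g - 1)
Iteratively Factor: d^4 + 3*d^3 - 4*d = (d - 1)*(d^3 + 4*d^2 + 4*d) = d*(d - 1)*(d^2 + 4*d + 4) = d*(d - 1)*(d + 2)*(d + 2)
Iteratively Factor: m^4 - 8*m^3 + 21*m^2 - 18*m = (m - 3)*(m^3 - 5*m^2 + 6*m) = (m - 3)*(m - 2)*(m^2 - 3*m) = (m - 3)^2*(m - 2)*(m)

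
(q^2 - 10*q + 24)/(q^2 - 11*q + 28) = (q - 6)/(q - 7)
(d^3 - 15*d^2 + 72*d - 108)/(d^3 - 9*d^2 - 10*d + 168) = (d^2 - 9*d + 18)/(d^2 - 3*d - 28)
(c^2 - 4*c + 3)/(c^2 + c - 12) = (c - 1)/(c + 4)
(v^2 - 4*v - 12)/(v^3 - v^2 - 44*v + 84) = (v + 2)/(v^2 + 5*v - 14)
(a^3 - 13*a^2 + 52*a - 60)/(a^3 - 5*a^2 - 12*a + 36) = (a - 5)/(a + 3)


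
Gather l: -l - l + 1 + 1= 2 - 2*l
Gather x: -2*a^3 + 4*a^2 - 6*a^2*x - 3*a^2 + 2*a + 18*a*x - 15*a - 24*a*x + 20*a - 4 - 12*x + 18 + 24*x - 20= -2*a^3 + a^2 + 7*a + x*(-6*a^2 - 6*a + 12) - 6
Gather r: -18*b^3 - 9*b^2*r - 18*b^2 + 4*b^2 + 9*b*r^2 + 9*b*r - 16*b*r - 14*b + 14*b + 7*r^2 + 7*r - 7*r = -18*b^3 - 14*b^2 + r^2*(9*b + 7) + r*(-9*b^2 - 7*b)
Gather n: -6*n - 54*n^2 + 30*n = -54*n^2 + 24*n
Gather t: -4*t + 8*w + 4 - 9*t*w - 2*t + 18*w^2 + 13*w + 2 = t*(-9*w - 6) + 18*w^2 + 21*w + 6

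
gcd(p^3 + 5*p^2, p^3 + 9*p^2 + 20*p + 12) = 1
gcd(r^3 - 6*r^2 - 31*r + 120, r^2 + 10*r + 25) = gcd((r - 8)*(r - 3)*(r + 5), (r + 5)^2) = r + 5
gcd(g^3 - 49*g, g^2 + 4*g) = g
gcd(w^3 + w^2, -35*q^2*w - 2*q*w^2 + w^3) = w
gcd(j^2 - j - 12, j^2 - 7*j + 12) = j - 4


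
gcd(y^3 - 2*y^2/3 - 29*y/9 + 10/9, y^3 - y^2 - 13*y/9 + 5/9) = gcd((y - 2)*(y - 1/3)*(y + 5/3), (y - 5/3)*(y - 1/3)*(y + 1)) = y - 1/3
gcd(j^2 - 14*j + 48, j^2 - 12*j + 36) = j - 6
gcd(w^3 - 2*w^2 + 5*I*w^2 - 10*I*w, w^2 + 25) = w + 5*I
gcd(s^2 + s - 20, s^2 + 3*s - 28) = s - 4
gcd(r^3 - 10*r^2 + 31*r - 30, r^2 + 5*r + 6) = 1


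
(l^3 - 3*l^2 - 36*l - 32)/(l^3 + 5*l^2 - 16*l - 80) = (l^2 - 7*l - 8)/(l^2 + l - 20)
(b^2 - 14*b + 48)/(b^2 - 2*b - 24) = (b - 8)/(b + 4)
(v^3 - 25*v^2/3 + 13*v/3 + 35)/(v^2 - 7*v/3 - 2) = (3*v^2 - 16*v - 35)/(3*v + 2)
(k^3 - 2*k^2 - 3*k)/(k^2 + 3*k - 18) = k*(k + 1)/(k + 6)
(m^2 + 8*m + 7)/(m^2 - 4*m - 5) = (m + 7)/(m - 5)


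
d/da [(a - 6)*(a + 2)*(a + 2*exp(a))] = 2*a^2*exp(a) + 3*a^2 - 4*a*exp(a) - 8*a - 32*exp(a) - 12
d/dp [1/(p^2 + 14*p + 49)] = 2*(-p - 7)/(p^2 + 14*p + 49)^2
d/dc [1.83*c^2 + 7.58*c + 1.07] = 3.66*c + 7.58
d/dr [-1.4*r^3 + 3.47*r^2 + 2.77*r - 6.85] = -4.2*r^2 + 6.94*r + 2.77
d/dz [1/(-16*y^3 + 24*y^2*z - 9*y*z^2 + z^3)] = 3*(-8*y^2 + 6*y*z - z^2)/(16*y^3 - 24*y^2*z + 9*y*z^2 - z^3)^2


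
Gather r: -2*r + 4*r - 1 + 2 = 2*r + 1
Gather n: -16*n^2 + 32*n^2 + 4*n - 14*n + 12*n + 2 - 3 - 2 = 16*n^2 + 2*n - 3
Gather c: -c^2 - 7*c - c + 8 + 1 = -c^2 - 8*c + 9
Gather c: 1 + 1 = 2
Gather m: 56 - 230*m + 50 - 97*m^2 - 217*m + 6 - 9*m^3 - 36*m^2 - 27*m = -9*m^3 - 133*m^2 - 474*m + 112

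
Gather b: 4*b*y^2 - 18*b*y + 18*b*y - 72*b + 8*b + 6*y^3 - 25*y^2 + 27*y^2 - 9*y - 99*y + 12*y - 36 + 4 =b*(4*y^2 - 64) + 6*y^3 + 2*y^2 - 96*y - 32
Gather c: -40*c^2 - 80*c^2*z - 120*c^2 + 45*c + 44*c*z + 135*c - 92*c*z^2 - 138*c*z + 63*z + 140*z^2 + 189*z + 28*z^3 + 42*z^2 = c^2*(-80*z - 160) + c*(-92*z^2 - 94*z + 180) + 28*z^3 + 182*z^2 + 252*z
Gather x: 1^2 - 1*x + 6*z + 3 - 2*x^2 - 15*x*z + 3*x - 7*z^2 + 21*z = -2*x^2 + x*(2 - 15*z) - 7*z^2 + 27*z + 4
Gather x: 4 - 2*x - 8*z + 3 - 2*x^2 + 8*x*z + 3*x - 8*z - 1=-2*x^2 + x*(8*z + 1) - 16*z + 6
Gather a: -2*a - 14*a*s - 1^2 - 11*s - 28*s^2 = a*(-14*s - 2) - 28*s^2 - 11*s - 1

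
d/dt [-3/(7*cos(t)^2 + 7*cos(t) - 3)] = -21*(2*cos(t) + 1)*sin(t)/(7*cos(t)^2 + 7*cos(t) - 3)^2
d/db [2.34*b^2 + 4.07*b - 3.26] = 4.68*b + 4.07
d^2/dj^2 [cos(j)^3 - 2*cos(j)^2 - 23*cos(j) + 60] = 89*cos(j)/4 + 4*cos(2*j) - 9*cos(3*j)/4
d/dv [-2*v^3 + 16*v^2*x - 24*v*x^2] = -6*v^2 + 32*v*x - 24*x^2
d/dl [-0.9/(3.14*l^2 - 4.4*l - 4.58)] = (5.652*l - 3.96)/(-3.14*l^2 + 4.4*l + 4.58)^2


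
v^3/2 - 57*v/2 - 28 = (v/2 + 1/2)*(v - 8)*(v + 7)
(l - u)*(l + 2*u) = l^2 + l*u - 2*u^2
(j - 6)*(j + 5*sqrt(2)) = j^2 - 6*j + 5*sqrt(2)*j - 30*sqrt(2)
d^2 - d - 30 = (d - 6)*(d + 5)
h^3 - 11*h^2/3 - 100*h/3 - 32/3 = (h - 8)*(h + 1/3)*(h + 4)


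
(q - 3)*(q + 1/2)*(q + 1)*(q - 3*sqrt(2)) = q^4 - 3*sqrt(2)*q^3 - 3*q^3/2 - 4*q^2 + 9*sqrt(2)*q^2/2 - 3*q/2 + 12*sqrt(2)*q + 9*sqrt(2)/2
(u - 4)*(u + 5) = u^2 + u - 20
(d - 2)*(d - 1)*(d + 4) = d^3 + d^2 - 10*d + 8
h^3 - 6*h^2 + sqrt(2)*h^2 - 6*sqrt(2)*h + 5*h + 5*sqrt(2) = (h - 5)*(h - 1)*(h + sqrt(2))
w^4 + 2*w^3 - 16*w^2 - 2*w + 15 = (w - 3)*(w - 1)*(w + 1)*(w + 5)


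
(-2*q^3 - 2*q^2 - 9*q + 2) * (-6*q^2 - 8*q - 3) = 12*q^5 + 28*q^4 + 76*q^3 + 66*q^2 + 11*q - 6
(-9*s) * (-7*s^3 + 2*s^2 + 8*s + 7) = 63*s^4 - 18*s^3 - 72*s^2 - 63*s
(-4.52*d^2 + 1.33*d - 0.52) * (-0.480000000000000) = 2.1696*d^2 - 0.6384*d + 0.2496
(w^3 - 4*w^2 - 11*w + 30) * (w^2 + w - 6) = w^5 - 3*w^4 - 21*w^3 + 43*w^2 + 96*w - 180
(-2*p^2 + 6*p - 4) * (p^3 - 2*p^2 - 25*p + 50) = -2*p^5 + 10*p^4 + 34*p^3 - 242*p^2 + 400*p - 200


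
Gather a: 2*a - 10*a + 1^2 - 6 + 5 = -8*a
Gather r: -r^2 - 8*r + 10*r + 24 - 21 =-r^2 + 2*r + 3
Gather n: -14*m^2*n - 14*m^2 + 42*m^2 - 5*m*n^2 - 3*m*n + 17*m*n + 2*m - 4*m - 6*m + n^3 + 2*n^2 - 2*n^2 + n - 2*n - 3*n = 28*m^2 - 5*m*n^2 - 8*m + n^3 + n*(-14*m^2 + 14*m - 4)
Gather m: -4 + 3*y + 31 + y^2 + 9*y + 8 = y^2 + 12*y + 35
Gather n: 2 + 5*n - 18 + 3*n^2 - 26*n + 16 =3*n^2 - 21*n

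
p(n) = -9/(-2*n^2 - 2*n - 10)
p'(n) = -9*(4*n + 2)/(-2*n^2 - 2*n - 10)^2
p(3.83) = 0.19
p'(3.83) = -0.07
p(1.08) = 0.62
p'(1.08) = -0.27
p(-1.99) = 0.65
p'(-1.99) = 0.28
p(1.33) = 0.56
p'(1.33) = -0.25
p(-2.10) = 0.62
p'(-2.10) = 0.27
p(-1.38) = 0.81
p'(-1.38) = 0.26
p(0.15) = 0.87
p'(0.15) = -0.22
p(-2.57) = 0.50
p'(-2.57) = 0.23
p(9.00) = 0.05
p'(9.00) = -0.00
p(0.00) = 0.90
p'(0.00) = -0.18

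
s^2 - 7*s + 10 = (s - 5)*(s - 2)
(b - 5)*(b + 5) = b^2 - 25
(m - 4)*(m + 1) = m^2 - 3*m - 4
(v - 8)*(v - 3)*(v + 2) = v^3 - 9*v^2 + 2*v + 48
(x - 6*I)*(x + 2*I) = x^2 - 4*I*x + 12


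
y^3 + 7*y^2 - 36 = (y - 2)*(y + 3)*(y + 6)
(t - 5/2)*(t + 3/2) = t^2 - t - 15/4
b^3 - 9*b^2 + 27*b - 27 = (b - 3)^3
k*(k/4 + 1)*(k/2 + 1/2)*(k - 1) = k^4/8 + k^3/2 - k^2/8 - k/2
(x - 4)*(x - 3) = x^2 - 7*x + 12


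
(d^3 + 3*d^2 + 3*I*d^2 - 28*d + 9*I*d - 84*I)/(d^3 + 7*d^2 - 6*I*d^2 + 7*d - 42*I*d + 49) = (d^2 + d*(-4 + 3*I) - 12*I)/(d^2 - 6*I*d + 7)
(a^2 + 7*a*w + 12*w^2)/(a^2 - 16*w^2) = (-a - 3*w)/(-a + 4*w)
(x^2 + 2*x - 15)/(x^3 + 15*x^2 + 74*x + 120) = (x - 3)/(x^2 + 10*x + 24)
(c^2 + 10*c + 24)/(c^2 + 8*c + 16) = (c + 6)/(c + 4)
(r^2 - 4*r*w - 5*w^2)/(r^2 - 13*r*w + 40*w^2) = (r + w)/(r - 8*w)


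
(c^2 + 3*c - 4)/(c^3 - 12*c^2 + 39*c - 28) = (c + 4)/(c^2 - 11*c + 28)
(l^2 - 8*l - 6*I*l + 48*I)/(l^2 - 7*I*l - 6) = (l - 8)/(l - I)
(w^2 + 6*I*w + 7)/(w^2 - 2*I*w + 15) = (w^2 + 6*I*w + 7)/(w^2 - 2*I*w + 15)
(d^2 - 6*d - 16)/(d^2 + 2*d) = (d - 8)/d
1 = 1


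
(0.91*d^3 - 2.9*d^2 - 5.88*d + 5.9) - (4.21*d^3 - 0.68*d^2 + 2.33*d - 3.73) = -3.3*d^3 - 2.22*d^2 - 8.21*d + 9.63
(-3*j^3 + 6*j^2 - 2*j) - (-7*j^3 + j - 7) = 4*j^3 + 6*j^2 - 3*j + 7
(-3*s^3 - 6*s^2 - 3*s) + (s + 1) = -3*s^3 - 6*s^2 - 2*s + 1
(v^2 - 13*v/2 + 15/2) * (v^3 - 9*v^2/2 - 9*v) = v^5 - 11*v^4 + 111*v^3/4 + 99*v^2/4 - 135*v/2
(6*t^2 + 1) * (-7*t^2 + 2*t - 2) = -42*t^4 + 12*t^3 - 19*t^2 + 2*t - 2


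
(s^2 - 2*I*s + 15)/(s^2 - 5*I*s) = (s + 3*I)/s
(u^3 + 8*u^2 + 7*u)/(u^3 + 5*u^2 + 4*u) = (u + 7)/(u + 4)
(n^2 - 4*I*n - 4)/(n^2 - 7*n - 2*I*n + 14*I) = (n - 2*I)/(n - 7)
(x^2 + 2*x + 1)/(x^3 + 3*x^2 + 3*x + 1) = 1/(x + 1)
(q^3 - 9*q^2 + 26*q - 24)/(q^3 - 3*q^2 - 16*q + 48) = (q - 2)/(q + 4)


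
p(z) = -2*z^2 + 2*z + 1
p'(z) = 2 - 4*z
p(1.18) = 0.58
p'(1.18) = -2.72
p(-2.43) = -15.67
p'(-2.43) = 11.72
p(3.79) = -20.15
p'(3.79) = -13.16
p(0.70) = 1.42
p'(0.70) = -0.80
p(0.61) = 1.48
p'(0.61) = -0.44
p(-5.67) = -74.64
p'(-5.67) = 24.68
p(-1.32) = -5.12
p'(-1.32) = 7.28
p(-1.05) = -3.30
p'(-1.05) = 6.20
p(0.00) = 1.00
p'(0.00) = 2.00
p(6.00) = -59.00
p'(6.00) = -22.00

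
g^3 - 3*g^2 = g^2*(g - 3)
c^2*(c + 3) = c^3 + 3*c^2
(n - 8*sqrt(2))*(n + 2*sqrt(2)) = n^2 - 6*sqrt(2)*n - 32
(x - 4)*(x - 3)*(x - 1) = x^3 - 8*x^2 + 19*x - 12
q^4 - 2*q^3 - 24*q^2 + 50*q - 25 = (q - 5)*(q - 1)^2*(q + 5)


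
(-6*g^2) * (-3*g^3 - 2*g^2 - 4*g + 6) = 18*g^5 + 12*g^4 + 24*g^3 - 36*g^2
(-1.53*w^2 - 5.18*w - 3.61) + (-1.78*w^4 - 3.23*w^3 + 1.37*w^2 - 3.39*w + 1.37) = -1.78*w^4 - 3.23*w^3 - 0.16*w^2 - 8.57*w - 2.24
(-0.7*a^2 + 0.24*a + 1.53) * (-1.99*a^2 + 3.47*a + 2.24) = 1.393*a^4 - 2.9066*a^3 - 3.7799*a^2 + 5.8467*a + 3.4272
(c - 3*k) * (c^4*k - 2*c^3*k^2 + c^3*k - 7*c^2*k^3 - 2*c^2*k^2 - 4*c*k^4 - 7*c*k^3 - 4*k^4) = c^5*k - 5*c^4*k^2 + c^4*k - c^3*k^3 - 5*c^3*k^2 + 17*c^2*k^4 - c^2*k^3 + 12*c*k^5 + 17*c*k^4 + 12*k^5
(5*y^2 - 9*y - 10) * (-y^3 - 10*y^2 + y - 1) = -5*y^5 - 41*y^4 + 105*y^3 + 86*y^2 - y + 10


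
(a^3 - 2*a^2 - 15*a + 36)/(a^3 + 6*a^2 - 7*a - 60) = (a - 3)/(a + 5)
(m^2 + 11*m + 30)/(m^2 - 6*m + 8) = (m^2 + 11*m + 30)/(m^2 - 6*m + 8)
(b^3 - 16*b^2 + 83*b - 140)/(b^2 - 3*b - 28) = (b^2 - 9*b + 20)/(b + 4)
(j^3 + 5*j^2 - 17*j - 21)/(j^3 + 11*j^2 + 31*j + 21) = (j - 3)/(j + 3)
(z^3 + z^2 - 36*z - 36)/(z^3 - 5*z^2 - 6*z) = (z + 6)/z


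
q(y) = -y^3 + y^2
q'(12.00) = -408.00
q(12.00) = -1584.00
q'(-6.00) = -120.00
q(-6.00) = 252.00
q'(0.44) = 0.30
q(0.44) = 0.11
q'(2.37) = -12.11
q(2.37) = -7.70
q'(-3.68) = -47.99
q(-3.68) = 63.38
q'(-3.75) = -49.69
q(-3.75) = 66.80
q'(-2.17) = -18.47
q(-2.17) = 14.93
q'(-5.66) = -107.43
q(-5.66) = 213.36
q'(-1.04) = -5.32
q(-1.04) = 2.21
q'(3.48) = -29.37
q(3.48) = -30.03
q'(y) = -3*y^2 + 2*y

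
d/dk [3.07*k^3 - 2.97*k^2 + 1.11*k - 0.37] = 9.21*k^2 - 5.94*k + 1.11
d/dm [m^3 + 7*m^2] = m*(3*m + 14)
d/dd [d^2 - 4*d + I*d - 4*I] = 2*d - 4 + I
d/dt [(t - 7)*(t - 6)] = 2*t - 13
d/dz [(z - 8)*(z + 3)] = 2*z - 5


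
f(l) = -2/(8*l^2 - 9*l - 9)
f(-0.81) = -0.57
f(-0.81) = -0.57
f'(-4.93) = -0.00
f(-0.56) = 1.38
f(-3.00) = -0.02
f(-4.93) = -0.01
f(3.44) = -0.04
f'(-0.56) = -17.06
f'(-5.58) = -0.00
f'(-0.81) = -3.51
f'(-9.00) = 0.00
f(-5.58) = -0.01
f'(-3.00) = -0.01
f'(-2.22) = -0.04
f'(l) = -2*(9 - 16*l)/(8*l^2 - 9*l - 9)^2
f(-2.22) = -0.04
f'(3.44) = 0.03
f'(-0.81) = -3.51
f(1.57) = 0.59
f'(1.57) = 2.77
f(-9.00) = 0.00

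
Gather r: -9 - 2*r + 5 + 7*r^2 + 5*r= 7*r^2 + 3*r - 4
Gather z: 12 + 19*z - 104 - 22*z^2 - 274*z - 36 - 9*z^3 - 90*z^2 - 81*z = -9*z^3 - 112*z^2 - 336*z - 128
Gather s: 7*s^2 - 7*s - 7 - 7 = 7*s^2 - 7*s - 14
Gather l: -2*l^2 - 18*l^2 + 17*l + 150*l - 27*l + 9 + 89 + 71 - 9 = -20*l^2 + 140*l + 160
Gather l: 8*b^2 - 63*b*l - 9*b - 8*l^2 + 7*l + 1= 8*b^2 - 9*b - 8*l^2 + l*(7 - 63*b) + 1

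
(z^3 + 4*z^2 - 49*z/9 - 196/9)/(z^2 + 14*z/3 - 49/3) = (3*z^2 + 19*z + 28)/(3*(z + 7))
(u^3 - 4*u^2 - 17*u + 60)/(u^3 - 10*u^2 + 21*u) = (u^2 - u - 20)/(u*(u - 7))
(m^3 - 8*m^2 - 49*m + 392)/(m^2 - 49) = m - 8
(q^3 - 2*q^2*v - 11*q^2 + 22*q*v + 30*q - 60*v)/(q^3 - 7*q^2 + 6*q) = (q^2 - 2*q*v - 5*q + 10*v)/(q*(q - 1))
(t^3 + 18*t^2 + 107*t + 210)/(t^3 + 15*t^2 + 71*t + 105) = (t + 6)/(t + 3)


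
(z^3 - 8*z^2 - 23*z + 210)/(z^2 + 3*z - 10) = (z^2 - 13*z + 42)/(z - 2)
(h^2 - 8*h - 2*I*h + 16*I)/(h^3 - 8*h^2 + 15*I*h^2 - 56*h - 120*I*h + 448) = (h - 2*I)/(h^2 + 15*I*h - 56)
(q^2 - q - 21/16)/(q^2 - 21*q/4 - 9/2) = (q - 7/4)/(q - 6)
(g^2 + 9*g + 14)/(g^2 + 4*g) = (g^2 + 9*g + 14)/(g*(g + 4))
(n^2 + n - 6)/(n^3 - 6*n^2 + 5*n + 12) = (n^2 + n - 6)/(n^3 - 6*n^2 + 5*n + 12)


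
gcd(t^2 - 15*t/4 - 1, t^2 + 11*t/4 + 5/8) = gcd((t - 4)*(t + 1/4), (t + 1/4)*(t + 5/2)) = t + 1/4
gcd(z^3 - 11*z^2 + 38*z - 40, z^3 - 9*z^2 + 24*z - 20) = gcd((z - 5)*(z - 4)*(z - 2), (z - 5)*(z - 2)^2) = z^2 - 7*z + 10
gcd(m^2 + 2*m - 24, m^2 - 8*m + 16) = m - 4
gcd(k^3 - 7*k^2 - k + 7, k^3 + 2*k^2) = 1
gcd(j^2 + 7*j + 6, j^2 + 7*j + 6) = j^2 + 7*j + 6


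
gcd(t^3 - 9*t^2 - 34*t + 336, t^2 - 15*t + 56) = t^2 - 15*t + 56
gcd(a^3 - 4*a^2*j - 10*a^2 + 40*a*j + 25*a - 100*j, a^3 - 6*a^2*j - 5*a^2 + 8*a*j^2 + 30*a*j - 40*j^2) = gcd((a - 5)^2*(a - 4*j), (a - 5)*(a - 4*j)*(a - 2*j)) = a^2 - 4*a*j - 5*a + 20*j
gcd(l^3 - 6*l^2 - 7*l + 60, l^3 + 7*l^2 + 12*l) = l + 3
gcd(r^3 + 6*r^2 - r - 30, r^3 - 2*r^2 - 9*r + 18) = r^2 + r - 6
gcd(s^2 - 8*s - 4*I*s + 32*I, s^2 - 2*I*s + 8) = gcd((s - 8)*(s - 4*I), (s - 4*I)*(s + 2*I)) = s - 4*I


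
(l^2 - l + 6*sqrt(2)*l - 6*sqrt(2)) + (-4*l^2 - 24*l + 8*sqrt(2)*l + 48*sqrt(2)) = -3*l^2 - 25*l + 14*sqrt(2)*l + 42*sqrt(2)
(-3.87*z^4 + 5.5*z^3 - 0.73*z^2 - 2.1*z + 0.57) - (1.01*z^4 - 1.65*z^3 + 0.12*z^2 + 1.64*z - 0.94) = -4.88*z^4 + 7.15*z^3 - 0.85*z^2 - 3.74*z + 1.51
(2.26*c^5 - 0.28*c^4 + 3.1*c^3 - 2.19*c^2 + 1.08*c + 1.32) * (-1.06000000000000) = -2.3956*c^5 + 0.2968*c^4 - 3.286*c^3 + 2.3214*c^2 - 1.1448*c - 1.3992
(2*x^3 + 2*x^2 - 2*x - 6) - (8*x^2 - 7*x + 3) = 2*x^3 - 6*x^2 + 5*x - 9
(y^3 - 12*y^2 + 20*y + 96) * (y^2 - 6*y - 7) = y^5 - 18*y^4 + 85*y^3 + 60*y^2 - 716*y - 672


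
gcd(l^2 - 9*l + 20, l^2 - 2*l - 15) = l - 5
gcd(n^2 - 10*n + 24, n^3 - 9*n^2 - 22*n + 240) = n - 6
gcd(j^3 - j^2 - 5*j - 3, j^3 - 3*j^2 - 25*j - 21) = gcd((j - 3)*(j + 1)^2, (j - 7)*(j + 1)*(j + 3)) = j + 1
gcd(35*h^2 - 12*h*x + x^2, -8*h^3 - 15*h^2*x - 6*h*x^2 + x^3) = 1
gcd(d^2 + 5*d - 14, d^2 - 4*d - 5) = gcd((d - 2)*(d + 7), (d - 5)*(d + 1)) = 1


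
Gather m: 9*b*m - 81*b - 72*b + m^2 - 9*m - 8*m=-153*b + m^2 + m*(9*b - 17)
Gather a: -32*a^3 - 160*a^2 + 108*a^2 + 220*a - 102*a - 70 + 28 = -32*a^3 - 52*a^2 + 118*a - 42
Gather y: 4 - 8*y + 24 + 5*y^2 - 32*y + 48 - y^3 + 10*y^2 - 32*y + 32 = -y^3 + 15*y^2 - 72*y + 108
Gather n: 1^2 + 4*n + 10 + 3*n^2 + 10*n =3*n^2 + 14*n + 11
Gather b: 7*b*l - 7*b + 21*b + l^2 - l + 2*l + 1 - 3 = b*(7*l + 14) + l^2 + l - 2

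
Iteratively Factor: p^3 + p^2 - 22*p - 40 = (p + 4)*(p^2 - 3*p - 10) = (p - 5)*(p + 4)*(p + 2)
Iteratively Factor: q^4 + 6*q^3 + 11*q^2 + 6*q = (q + 3)*(q^3 + 3*q^2 + 2*q) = (q + 1)*(q + 3)*(q^2 + 2*q) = (q + 1)*(q + 2)*(q + 3)*(q)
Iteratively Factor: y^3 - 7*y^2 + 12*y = (y - 3)*(y^2 - 4*y) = (y - 4)*(y - 3)*(y)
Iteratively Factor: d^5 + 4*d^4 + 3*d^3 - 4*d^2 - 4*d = (d - 1)*(d^4 + 5*d^3 + 8*d^2 + 4*d) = (d - 1)*(d + 1)*(d^3 + 4*d^2 + 4*d) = d*(d - 1)*(d + 1)*(d^2 + 4*d + 4) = d*(d - 1)*(d + 1)*(d + 2)*(d + 2)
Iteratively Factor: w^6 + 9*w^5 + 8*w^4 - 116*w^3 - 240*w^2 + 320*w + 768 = (w + 4)*(w^5 + 5*w^4 - 12*w^3 - 68*w^2 + 32*w + 192) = (w + 4)^2*(w^4 + w^3 - 16*w^2 - 4*w + 48) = (w + 4)^3*(w^3 - 3*w^2 - 4*w + 12) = (w + 2)*(w + 4)^3*(w^2 - 5*w + 6) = (w - 2)*(w + 2)*(w + 4)^3*(w - 3)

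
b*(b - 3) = b^2 - 3*b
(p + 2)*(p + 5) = p^2 + 7*p + 10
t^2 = t^2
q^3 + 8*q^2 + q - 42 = (q - 2)*(q + 3)*(q + 7)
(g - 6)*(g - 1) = g^2 - 7*g + 6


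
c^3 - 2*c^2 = c^2*(c - 2)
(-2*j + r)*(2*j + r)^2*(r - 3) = -8*j^3*r + 24*j^3 - 4*j^2*r^2 + 12*j^2*r + 2*j*r^3 - 6*j*r^2 + r^4 - 3*r^3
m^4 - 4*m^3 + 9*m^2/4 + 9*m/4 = m*(m - 3)*(m - 3/2)*(m + 1/2)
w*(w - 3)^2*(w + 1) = w^4 - 5*w^3 + 3*w^2 + 9*w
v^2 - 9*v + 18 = (v - 6)*(v - 3)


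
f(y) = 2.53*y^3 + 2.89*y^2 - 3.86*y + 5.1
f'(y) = 7.59*y^2 + 5.78*y - 3.86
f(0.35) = 4.21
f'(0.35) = -0.91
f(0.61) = 4.40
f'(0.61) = 2.49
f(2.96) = 84.61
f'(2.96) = 79.75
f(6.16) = 682.36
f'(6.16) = 319.75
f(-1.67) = 7.82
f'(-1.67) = 7.66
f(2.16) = 35.74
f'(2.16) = 44.04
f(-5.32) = -273.51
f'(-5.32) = 180.21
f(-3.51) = -55.15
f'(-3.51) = 69.36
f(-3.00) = -25.62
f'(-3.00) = 47.11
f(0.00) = 5.10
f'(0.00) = -3.86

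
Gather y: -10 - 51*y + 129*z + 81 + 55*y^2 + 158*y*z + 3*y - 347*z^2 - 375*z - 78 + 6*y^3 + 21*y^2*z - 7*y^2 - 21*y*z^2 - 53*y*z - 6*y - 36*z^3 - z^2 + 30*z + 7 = 6*y^3 + y^2*(21*z + 48) + y*(-21*z^2 + 105*z - 54) - 36*z^3 - 348*z^2 - 216*z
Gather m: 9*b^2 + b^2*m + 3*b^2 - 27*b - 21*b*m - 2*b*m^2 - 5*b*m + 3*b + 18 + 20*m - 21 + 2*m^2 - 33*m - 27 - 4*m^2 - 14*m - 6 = 12*b^2 - 24*b + m^2*(-2*b - 2) + m*(b^2 - 26*b - 27) - 36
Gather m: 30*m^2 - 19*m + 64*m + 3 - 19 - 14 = 30*m^2 + 45*m - 30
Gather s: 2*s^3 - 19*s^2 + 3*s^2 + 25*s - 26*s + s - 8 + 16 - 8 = 2*s^3 - 16*s^2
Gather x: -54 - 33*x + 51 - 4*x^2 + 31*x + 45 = -4*x^2 - 2*x + 42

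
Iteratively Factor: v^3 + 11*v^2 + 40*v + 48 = (v + 4)*(v^2 + 7*v + 12) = (v + 3)*(v + 4)*(v + 4)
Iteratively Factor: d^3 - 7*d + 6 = (d - 1)*(d^2 + d - 6) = (d - 2)*(d - 1)*(d + 3)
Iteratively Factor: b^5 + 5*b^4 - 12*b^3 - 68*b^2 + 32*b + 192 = (b + 4)*(b^4 + b^3 - 16*b^2 - 4*b + 48) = (b + 2)*(b + 4)*(b^3 - b^2 - 14*b + 24) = (b + 2)*(b + 4)^2*(b^2 - 5*b + 6) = (b - 2)*(b + 2)*(b + 4)^2*(b - 3)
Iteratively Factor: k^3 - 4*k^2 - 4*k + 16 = (k - 4)*(k^2 - 4) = (k - 4)*(k - 2)*(k + 2)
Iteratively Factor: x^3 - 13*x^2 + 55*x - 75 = (x - 5)*(x^2 - 8*x + 15) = (x - 5)^2*(x - 3)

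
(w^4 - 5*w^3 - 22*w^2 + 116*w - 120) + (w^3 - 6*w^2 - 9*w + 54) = w^4 - 4*w^3 - 28*w^2 + 107*w - 66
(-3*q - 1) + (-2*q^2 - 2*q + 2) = -2*q^2 - 5*q + 1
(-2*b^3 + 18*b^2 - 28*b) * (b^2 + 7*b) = -2*b^5 + 4*b^4 + 98*b^3 - 196*b^2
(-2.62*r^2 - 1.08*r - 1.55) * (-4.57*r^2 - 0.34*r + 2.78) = 11.9734*r^4 + 5.8264*r^3 + 0.167100000000001*r^2 - 2.4754*r - 4.309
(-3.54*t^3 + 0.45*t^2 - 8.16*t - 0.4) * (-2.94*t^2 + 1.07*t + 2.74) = 10.4076*t^5 - 5.1108*t^4 + 14.7723*t^3 - 6.3222*t^2 - 22.7864*t - 1.096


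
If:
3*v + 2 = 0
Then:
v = -2/3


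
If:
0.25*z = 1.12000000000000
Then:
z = 4.48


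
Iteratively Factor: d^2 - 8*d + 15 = (d - 3)*(d - 5)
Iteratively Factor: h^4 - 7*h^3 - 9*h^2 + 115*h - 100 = (h - 1)*(h^3 - 6*h^2 - 15*h + 100) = (h - 1)*(h + 4)*(h^2 - 10*h + 25) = (h - 5)*(h - 1)*(h + 4)*(h - 5)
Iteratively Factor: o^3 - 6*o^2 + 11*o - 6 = (o - 1)*(o^2 - 5*o + 6) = (o - 2)*(o - 1)*(o - 3)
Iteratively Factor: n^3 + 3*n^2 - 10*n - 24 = (n + 2)*(n^2 + n - 12) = (n - 3)*(n + 2)*(n + 4)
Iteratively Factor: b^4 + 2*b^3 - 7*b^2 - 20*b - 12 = (b + 2)*(b^3 - 7*b - 6) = (b + 2)^2*(b^2 - 2*b - 3) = (b - 3)*(b + 2)^2*(b + 1)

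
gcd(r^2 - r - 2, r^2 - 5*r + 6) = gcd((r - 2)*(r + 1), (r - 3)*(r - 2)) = r - 2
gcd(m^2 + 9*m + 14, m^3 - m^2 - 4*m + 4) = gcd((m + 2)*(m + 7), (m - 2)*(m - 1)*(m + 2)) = m + 2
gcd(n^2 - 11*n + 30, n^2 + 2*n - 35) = n - 5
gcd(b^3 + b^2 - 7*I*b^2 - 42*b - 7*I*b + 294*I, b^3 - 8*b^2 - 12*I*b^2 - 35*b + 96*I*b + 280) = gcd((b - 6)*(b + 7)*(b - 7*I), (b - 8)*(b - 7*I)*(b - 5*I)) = b - 7*I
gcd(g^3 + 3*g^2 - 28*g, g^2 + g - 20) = g - 4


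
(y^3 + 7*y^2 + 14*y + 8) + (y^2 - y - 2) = y^3 + 8*y^2 + 13*y + 6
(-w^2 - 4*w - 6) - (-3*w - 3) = -w^2 - w - 3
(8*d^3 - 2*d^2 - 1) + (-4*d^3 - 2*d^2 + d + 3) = 4*d^3 - 4*d^2 + d + 2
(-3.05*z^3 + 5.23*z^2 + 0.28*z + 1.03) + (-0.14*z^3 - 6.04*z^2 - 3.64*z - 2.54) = -3.19*z^3 - 0.81*z^2 - 3.36*z - 1.51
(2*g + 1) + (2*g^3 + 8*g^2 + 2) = 2*g^3 + 8*g^2 + 2*g + 3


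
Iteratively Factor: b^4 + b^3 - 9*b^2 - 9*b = (b)*(b^3 + b^2 - 9*b - 9) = b*(b + 3)*(b^2 - 2*b - 3) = b*(b - 3)*(b + 3)*(b + 1)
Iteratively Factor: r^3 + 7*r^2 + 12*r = (r + 3)*(r^2 + 4*r) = r*(r + 3)*(r + 4)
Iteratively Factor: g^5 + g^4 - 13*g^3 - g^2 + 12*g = (g - 1)*(g^4 + 2*g^3 - 11*g^2 - 12*g) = (g - 3)*(g - 1)*(g^3 + 5*g^2 + 4*g) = (g - 3)*(g - 1)*(g + 4)*(g^2 + g) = (g - 3)*(g - 1)*(g + 1)*(g + 4)*(g)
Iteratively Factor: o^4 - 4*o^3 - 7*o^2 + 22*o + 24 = (o + 2)*(o^3 - 6*o^2 + 5*o + 12) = (o - 4)*(o + 2)*(o^2 - 2*o - 3) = (o - 4)*(o - 3)*(o + 2)*(o + 1)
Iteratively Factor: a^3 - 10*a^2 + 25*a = (a)*(a^2 - 10*a + 25) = a*(a - 5)*(a - 5)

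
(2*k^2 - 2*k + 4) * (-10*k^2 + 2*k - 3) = -20*k^4 + 24*k^3 - 50*k^2 + 14*k - 12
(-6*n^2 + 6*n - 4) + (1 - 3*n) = -6*n^2 + 3*n - 3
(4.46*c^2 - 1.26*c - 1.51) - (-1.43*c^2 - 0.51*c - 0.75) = 5.89*c^2 - 0.75*c - 0.76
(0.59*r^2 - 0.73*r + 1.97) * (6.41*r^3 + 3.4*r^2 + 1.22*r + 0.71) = 3.7819*r^5 - 2.6733*r^4 + 10.8655*r^3 + 6.2263*r^2 + 1.8851*r + 1.3987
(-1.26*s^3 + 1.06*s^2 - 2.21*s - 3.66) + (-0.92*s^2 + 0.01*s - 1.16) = -1.26*s^3 + 0.14*s^2 - 2.2*s - 4.82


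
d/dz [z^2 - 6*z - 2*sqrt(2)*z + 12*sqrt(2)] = 2*z - 6 - 2*sqrt(2)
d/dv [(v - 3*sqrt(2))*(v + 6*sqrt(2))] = 2*v + 3*sqrt(2)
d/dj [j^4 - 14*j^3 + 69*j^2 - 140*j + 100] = 4*j^3 - 42*j^2 + 138*j - 140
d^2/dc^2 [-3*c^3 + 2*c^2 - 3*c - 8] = 4 - 18*c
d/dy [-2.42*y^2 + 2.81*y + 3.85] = 2.81 - 4.84*y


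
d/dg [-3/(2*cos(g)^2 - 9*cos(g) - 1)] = 3*(9 - 4*cos(g))*sin(g)/(9*cos(g) - cos(2*g))^2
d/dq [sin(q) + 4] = cos(q)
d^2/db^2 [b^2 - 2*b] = 2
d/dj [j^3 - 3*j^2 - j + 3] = 3*j^2 - 6*j - 1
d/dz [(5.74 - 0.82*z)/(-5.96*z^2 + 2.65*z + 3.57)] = (-4.8872*z^2 + 68.4208*z - 18.1384)/(35.5216*z^4 - 31.588*z^3 - 35.5319*z^2 + 18.921*z + 12.7449)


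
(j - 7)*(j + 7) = j^2 - 49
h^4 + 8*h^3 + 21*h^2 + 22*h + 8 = (h + 1)^2*(h + 2)*(h + 4)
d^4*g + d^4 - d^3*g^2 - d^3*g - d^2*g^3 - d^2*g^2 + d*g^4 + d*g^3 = (-d + g)^2*(d + g)*(d*g + d)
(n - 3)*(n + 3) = n^2 - 9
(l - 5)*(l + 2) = l^2 - 3*l - 10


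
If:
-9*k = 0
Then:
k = 0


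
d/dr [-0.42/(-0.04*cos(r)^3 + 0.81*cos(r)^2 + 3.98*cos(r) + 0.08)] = (0.0504*cos(r)^2 - 0.6804*cos(r) - 1.6716)*sin(r)/(-0.04*cos(r)^3 + 0.81*cos(r)^2 + 3.98*cos(r) + 0.08)^2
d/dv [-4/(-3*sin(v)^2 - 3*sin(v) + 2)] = -12*(2*sin(v) + 1)*cos(v)/(3*sin(v)^2 + 3*sin(v) - 2)^2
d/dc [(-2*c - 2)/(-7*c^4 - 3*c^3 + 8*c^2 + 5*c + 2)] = 2*(-21*c^4 - 34*c^3 - c^2 + 16*c + 3)/(49*c^8 + 42*c^7 - 103*c^6 - 118*c^5 + 6*c^4 + 68*c^3 + 57*c^2 + 20*c + 4)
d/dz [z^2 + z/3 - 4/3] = 2*z + 1/3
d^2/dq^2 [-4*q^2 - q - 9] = -8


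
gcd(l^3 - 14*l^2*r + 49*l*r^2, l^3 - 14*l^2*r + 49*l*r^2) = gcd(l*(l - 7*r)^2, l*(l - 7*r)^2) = l^3 - 14*l^2*r + 49*l*r^2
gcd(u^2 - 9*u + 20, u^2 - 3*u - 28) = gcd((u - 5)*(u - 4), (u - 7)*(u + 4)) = 1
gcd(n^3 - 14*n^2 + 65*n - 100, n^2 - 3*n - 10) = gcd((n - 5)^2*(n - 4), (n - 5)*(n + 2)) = n - 5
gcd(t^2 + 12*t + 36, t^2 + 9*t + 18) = t + 6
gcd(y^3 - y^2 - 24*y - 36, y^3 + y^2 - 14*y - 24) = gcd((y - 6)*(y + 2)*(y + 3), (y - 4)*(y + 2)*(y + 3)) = y^2 + 5*y + 6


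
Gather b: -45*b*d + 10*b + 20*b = b*(30 - 45*d)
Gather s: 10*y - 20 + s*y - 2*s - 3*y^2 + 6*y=s*(y - 2) - 3*y^2 + 16*y - 20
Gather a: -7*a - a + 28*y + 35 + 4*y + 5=-8*a + 32*y + 40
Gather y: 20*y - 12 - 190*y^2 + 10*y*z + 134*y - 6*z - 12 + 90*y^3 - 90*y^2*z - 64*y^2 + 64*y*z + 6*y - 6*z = 90*y^3 + y^2*(-90*z - 254) + y*(74*z + 160) - 12*z - 24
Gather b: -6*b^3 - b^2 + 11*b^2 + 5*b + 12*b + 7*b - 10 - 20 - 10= -6*b^3 + 10*b^2 + 24*b - 40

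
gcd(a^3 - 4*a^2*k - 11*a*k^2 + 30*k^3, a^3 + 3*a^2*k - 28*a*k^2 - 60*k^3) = a - 5*k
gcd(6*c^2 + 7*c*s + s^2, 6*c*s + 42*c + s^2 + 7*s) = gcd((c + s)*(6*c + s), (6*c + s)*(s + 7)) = 6*c + s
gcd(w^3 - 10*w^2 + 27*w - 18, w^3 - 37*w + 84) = w - 3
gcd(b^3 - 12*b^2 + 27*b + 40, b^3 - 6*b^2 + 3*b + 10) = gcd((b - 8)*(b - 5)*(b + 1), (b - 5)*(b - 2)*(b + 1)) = b^2 - 4*b - 5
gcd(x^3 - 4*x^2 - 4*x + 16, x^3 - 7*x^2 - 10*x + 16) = x + 2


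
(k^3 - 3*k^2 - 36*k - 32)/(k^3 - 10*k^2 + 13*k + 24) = (k + 4)/(k - 3)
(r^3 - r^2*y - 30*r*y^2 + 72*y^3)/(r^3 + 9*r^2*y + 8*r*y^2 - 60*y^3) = (-r^2 + 7*r*y - 12*y^2)/(-r^2 - 3*r*y + 10*y^2)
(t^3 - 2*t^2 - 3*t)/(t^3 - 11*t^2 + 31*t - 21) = t*(t + 1)/(t^2 - 8*t + 7)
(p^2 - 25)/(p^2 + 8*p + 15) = (p - 5)/(p + 3)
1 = 1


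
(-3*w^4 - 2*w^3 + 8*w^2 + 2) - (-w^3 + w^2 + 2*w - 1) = -3*w^4 - w^3 + 7*w^2 - 2*w + 3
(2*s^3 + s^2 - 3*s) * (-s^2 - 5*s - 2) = -2*s^5 - 11*s^4 - 6*s^3 + 13*s^2 + 6*s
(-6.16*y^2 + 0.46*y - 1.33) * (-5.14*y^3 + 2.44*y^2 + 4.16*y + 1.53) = 31.6624*y^5 - 17.3948*y^4 - 17.667*y^3 - 10.7564*y^2 - 4.829*y - 2.0349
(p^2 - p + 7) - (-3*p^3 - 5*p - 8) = 3*p^3 + p^2 + 4*p + 15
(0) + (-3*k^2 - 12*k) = -3*k^2 - 12*k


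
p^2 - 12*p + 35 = (p - 7)*(p - 5)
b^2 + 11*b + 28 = (b + 4)*(b + 7)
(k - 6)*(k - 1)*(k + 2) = k^3 - 5*k^2 - 8*k + 12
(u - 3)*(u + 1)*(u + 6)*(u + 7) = u^4 + 11*u^3 + 13*u^2 - 123*u - 126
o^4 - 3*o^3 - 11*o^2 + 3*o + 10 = (o - 5)*(o - 1)*(o + 1)*(o + 2)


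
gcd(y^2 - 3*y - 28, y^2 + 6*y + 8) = y + 4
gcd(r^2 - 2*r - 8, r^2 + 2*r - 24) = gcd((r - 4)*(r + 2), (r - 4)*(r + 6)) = r - 4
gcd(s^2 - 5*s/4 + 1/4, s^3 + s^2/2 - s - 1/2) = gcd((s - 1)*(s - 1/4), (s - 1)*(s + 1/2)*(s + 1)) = s - 1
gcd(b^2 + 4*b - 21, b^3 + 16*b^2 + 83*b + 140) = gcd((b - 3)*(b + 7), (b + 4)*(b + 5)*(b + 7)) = b + 7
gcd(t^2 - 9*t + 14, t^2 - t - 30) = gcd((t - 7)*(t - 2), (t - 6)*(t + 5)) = 1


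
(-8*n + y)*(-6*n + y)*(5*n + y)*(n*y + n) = 240*n^4*y + 240*n^4 - 22*n^3*y^2 - 22*n^3*y - 9*n^2*y^3 - 9*n^2*y^2 + n*y^4 + n*y^3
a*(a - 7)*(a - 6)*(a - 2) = a^4 - 15*a^3 + 68*a^2 - 84*a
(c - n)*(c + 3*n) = c^2 + 2*c*n - 3*n^2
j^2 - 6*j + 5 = (j - 5)*(j - 1)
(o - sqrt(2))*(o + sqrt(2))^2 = o^3 + sqrt(2)*o^2 - 2*o - 2*sqrt(2)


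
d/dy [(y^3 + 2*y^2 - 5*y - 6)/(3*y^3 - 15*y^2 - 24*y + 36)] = (-7*y^4 - 6*y^3 + 13*y^2 - 12*y - 108)/(3*(y^6 - 10*y^5 + 9*y^4 + 104*y^3 - 56*y^2 - 192*y + 144))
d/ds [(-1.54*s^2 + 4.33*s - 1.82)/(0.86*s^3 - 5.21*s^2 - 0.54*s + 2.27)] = (1.3244*s^4 - 7.4476*s^3 + 28.0865*s^2 - 25.956*s + 8.8463)/(0.7396*s^6 - 8.9612*s^5 + 26.2153*s^4 + 9.5312*s^3 - 23.3618*s^2 - 2.4516*s + 5.1529)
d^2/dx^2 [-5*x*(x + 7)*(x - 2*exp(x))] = 10*x^2*exp(x) + 110*x*exp(x) - 30*x + 160*exp(x) - 70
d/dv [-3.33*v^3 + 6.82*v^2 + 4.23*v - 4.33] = -9.99*v^2 + 13.64*v + 4.23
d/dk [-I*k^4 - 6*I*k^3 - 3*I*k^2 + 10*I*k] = I*(-4*k^3 - 18*k^2 - 6*k + 10)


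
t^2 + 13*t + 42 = (t + 6)*(t + 7)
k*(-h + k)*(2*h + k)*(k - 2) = -2*h^2*k^2 + 4*h^2*k + h*k^3 - 2*h*k^2 + k^4 - 2*k^3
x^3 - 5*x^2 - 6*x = x*(x - 6)*(x + 1)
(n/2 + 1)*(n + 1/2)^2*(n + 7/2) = n^4/2 + 13*n^3/4 + 51*n^2/8 + 67*n/16 + 7/8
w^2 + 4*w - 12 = (w - 2)*(w + 6)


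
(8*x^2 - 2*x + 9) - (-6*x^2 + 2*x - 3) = 14*x^2 - 4*x + 12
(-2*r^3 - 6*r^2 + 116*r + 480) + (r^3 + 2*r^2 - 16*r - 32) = -r^3 - 4*r^2 + 100*r + 448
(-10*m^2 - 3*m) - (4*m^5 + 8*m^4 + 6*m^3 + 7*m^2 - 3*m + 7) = -4*m^5 - 8*m^4 - 6*m^3 - 17*m^2 - 7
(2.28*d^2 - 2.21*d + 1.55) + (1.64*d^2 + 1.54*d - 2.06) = 3.92*d^2 - 0.67*d - 0.51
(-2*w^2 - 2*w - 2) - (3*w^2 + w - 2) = -5*w^2 - 3*w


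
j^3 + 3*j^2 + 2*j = j*(j + 1)*(j + 2)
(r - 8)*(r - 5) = r^2 - 13*r + 40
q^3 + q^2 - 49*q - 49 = (q - 7)*(q + 1)*(q + 7)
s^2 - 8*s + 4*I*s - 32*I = (s - 8)*(s + 4*I)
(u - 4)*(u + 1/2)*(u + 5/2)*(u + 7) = u^4 + 6*u^3 - 71*u^2/4 - 321*u/4 - 35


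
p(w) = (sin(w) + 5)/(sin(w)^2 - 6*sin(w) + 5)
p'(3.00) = -1.91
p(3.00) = 1.23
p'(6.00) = 0.79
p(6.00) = 0.70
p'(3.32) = -0.97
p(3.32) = 0.79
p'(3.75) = -0.43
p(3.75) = 0.51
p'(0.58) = 6.04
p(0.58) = 2.76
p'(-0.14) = 1.05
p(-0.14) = 0.83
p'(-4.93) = 582.21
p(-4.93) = 62.98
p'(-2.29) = -0.27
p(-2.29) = 0.42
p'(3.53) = -0.65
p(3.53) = 0.62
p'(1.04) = 40.03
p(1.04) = 10.30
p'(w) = (-2*sin(w)*cos(w) + 6*cos(w))*(sin(w) + 5)/(sin(w)^2 - 6*sin(w) + 5)^2 + cos(w)/(sin(w)^2 - 6*sin(w) + 5) = (-10*sin(w) + cos(w)^2 + 34)*cos(w)/(sin(w)^2 - 6*sin(w) + 5)^2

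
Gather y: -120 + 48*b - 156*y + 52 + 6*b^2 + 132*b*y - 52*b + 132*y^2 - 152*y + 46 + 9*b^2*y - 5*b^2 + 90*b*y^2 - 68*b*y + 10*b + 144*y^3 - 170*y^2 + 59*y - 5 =b^2 + 6*b + 144*y^3 + y^2*(90*b - 38) + y*(9*b^2 + 64*b - 249) - 27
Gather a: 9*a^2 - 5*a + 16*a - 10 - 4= 9*a^2 + 11*a - 14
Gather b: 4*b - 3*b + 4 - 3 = b + 1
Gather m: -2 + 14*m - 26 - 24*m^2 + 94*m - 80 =-24*m^2 + 108*m - 108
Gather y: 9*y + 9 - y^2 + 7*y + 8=-y^2 + 16*y + 17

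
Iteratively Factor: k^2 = (k)*(k)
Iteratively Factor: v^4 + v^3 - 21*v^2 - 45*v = (v + 3)*(v^3 - 2*v^2 - 15*v) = v*(v + 3)*(v^2 - 2*v - 15) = v*(v - 5)*(v + 3)*(v + 3)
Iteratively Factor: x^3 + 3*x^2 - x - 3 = (x - 1)*(x^2 + 4*x + 3) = (x - 1)*(x + 3)*(x + 1)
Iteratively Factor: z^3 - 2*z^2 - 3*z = (z)*(z^2 - 2*z - 3) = z*(z - 3)*(z + 1)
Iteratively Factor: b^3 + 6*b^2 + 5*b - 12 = (b - 1)*(b^2 + 7*b + 12) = (b - 1)*(b + 3)*(b + 4)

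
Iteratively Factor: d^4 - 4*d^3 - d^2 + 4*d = (d + 1)*(d^3 - 5*d^2 + 4*d) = (d - 4)*(d + 1)*(d^2 - d) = (d - 4)*(d - 1)*(d + 1)*(d)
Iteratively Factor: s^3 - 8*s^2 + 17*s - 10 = (s - 2)*(s^2 - 6*s + 5) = (s - 2)*(s - 1)*(s - 5)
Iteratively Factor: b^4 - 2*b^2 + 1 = (b - 1)*(b^3 + b^2 - b - 1) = (b - 1)^2*(b^2 + 2*b + 1) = (b - 1)^2*(b + 1)*(b + 1)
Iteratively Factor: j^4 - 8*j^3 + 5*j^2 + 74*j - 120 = (j - 4)*(j^3 - 4*j^2 - 11*j + 30) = (j - 4)*(j - 2)*(j^2 - 2*j - 15) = (j - 5)*(j - 4)*(j - 2)*(j + 3)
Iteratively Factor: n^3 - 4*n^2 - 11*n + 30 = (n + 3)*(n^2 - 7*n + 10) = (n - 5)*(n + 3)*(n - 2)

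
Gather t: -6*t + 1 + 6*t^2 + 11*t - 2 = 6*t^2 + 5*t - 1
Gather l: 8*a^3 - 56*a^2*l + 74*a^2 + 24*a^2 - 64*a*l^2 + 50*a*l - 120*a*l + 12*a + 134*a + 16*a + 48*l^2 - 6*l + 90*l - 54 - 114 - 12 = 8*a^3 + 98*a^2 + 162*a + l^2*(48 - 64*a) + l*(-56*a^2 - 70*a + 84) - 180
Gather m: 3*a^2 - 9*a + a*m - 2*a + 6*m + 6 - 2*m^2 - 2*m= 3*a^2 - 11*a - 2*m^2 + m*(a + 4) + 6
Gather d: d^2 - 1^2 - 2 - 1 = d^2 - 4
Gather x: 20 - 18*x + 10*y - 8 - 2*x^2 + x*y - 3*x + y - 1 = -2*x^2 + x*(y - 21) + 11*y + 11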